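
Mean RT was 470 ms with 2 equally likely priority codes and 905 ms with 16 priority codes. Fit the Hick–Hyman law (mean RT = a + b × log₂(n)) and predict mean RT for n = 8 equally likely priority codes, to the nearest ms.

With log₂ n on the abscissa the relation is linear; from the two conditions:
  b = (905 − 470) / (log₂ 16 − log₂ 2) = 435 / (4 − 1) = 145 ms/bit
  a = 470 − 145 × 1 = 325 ms
Then RT(8) = 325 + 145 × log₂ 8 = 325 + 145 × 3 ≈ 760.000 ms.

760 ms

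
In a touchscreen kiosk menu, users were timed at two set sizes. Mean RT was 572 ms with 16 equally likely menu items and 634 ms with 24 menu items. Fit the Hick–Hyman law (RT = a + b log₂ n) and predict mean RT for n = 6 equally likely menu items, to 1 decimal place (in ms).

422.0 ms

With log₂ n on the abscissa the relation is linear; from the two conditions:
  b = (634 − 572) / (log₂ 24 − log₂ 16) = 62 / (4.5850 − 4) = 105.990 ms/bit
  a = 572 − 105.990 × 4 = 148.041 ms
Then RT(6) = 148.041 + 105.990 × log₂ 6 = 148.041 + 105.990 × 2.5850 ≈ 422.021 ms.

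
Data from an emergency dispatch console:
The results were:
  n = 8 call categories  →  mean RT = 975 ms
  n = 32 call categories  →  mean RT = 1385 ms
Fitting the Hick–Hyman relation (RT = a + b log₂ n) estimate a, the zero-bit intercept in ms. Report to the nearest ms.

Slope: b = (1385 − 975) / (log₂ 32 − log₂ 8) = 410/2.0000 = 205 ms/bit.
a = RT₁ − b·log₂ n₁ = 975 − 205 × 3 = 360.000 ms.

360 ms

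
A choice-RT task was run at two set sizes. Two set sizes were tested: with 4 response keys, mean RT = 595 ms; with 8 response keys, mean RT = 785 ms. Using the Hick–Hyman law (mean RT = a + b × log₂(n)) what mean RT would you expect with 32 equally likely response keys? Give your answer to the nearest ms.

With log₂ n on the abscissa the relation is linear; from the two conditions:
  b = (785 − 595) / (log₂ 8 − log₂ 4) = 190 / (3 − 2) = 190 ms/bit
  a = 595 − 190 × 2 = 215 ms
Then RT(32) = 215 + 190 × log₂ 32 = 215 + 190 × 5 ≈ 1165.000 ms.

1165 ms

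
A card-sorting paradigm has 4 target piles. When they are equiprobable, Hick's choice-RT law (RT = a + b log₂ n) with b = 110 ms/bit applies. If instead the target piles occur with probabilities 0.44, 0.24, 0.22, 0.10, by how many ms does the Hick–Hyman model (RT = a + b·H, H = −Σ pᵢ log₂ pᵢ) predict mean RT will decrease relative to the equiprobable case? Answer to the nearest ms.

19 ms

The RT saving is b·ΔH. Equiprobable H₀ = log₂(4) = 2.0000 bits; with the given probabilities H = 1.8280 bits.
b·(H₀ − H) = 110 × (2.0000 − 1.8280) = 18.91 ms.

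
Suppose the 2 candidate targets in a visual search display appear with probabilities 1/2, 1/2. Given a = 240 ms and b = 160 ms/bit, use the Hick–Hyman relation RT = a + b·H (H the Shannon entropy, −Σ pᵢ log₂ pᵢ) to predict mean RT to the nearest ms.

400 ms

H = −Σ pᵢ log₂ pᵢ = 0.5·1 + 0.5·1 = 1.000 bits.
RT = 240 + 160 × 1.000 = 400.00 ms.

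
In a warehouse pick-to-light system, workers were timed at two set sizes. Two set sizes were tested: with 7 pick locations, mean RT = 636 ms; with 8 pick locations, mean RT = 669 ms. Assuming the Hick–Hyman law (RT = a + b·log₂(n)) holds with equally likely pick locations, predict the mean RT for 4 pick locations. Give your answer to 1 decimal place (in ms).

497.7 ms

RT is linear in log₂ n, so two points fix the line:
  b = (669 − 636) / (log₂ 8 − log₂ 7) = 33 / (3 − 2.8074) = 171.299 ms/bit
  a = 636 − 171.299 × 2.8074 = 155.102 ms
Then RT(4) = 155.102 + 171.299 × log₂ 4 = 155.102 + 171.299 × 2 ≈ 497.701 ms.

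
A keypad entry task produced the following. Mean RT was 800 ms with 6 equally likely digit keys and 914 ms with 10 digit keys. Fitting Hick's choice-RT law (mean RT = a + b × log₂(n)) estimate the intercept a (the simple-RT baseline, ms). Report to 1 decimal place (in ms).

400.1 ms

b = (RT₂ − RT₁)/(log₂ n₂ − log₂ n₁) = (914 − 800)/(3.3219 − 2.5850) = 154.688 ms/bit.
Intercept: a = 800 − 154.688·log₂(6) = 400.136 ms.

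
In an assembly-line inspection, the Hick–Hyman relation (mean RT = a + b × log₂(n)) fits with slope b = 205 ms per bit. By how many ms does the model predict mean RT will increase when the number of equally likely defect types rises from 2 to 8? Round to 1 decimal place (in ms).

410.0 ms

ΔRT = (a + b log₂ n₂) − (a + b log₂ n₁) = b·(log₂ n₂ − log₂ n₁).
log₂(8) − log₂(2) = log₂(8/2) = log₂(4) = 2.
ΔRT = 205 × 2.0000 = 410.000 ms.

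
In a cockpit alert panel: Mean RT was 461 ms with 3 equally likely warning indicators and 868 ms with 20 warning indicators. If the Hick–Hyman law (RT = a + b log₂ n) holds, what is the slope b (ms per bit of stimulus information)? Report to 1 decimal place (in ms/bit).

148.7 ms/bit

The slope on a log₂ axis is (868 − 461) / (4.3219 − 1.5850) = 148.705 ms/bit.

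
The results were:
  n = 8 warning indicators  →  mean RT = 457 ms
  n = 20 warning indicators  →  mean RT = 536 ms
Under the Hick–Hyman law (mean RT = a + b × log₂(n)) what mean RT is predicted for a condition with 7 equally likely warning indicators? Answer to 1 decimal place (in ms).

445.5 ms

With log₂ n on the abscissa the relation is linear; from the two conditions:
  b = (536 − 457) / (log₂ 20 − log₂ 8) = 79 / (4.3219 − 3) = 59.761 ms/bit
  a = 457 − 59.761 × 3 = 277.716 ms
Then RT(7) = 277.716 + 59.761 × log₂ 7 = 277.716 + 59.761 × 2.8074 ≈ 445.487 ms.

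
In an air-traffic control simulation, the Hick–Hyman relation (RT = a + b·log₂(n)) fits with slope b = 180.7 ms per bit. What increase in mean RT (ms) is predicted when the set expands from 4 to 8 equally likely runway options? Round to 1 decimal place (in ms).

180.7 ms

The intercept a cancels: ΔRT = b·(log₂ n₂ − log₂ n₁) = b·log₂(n₂/n₁).
log₂(8) − log₂(4) = log₂(8/4) = log₂(2) = 1.
ΔRT = 180.7 × 1.0000 = 180.700 ms.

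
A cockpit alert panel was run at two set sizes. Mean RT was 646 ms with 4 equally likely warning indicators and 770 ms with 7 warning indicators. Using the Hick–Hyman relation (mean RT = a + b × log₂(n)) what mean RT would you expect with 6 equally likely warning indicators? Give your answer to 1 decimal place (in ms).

Fit slope and intercept:
  b = (770 − 646) / (log₂ 7 − log₂ 4) = 124 / (2.8074 − 2) = 153.588 ms/bit
  a = 646 − 153.588 × 2 = 338.824 ms
Then RT(6) = 338.824 + 153.588 × log₂ 6 = 338.824 + 153.588 × 2.5850 ≈ 735.843 ms.

735.8 ms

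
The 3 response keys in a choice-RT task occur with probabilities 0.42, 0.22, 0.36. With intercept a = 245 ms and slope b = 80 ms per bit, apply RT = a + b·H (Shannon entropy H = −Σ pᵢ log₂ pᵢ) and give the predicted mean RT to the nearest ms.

368 ms

H = 0.42·log₂(1/0.42) + 0.22·log₂(1/0.22) + 0.36·log₂(1/0.36) = 1.5368 bits.
RT = 245 + 80 × 1.5368 = 367.95 ms.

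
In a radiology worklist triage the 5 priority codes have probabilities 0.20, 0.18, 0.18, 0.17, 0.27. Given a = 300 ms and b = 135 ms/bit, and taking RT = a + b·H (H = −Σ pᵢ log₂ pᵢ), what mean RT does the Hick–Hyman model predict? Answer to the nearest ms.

610 ms

H = 0.20·log₂(1/0.20) + 0.18·log₂(1/0.18) + 0.18·log₂(1/0.18) + 0.17·log₂(1/0.17) + 0.27·log₂(1/0.27) = 2.2996 bits.
RT = 300 + 135 × 2.2996 = 610.45 ms.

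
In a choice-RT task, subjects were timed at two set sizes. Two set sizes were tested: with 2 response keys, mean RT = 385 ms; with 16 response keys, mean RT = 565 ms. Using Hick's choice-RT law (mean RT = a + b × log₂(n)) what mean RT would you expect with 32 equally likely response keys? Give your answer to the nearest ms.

Fit slope and intercept:
  b = (565 − 385) / (log₂ 16 − log₂ 2) = 180 / (4 − 1) = 60 ms/bit
  a = 385 − 60 × 1 = 325 ms
Then RT(32) = 325 + 60 × log₂ 32 = 325 + 60 × 5 ≈ 625.000 ms.

625 ms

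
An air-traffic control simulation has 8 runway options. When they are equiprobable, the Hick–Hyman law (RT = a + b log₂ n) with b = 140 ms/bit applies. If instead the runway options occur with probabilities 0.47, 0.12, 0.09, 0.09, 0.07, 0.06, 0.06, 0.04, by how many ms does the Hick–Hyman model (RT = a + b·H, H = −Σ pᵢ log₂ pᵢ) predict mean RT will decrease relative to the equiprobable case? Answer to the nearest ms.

78 ms

The RT saving is b·ΔH. Equiprobable H₀ = log₂(8) = 3.0000 bits; with the given probabilities H = 2.4457 bits.
b·(H₀ − H) = 140 × (3.0000 − 2.4457) = 77.60 ms.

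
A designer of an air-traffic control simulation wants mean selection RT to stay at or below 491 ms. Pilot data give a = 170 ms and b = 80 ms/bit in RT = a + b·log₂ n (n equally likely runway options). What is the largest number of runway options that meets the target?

Set 170 + 80·log₂ n ≤ 491 → log₂ n ≤ (491 − 170)/80 = 4.0125.
So n ≤ 2^4.0125 = 16.139; the largest integer n is 16.

16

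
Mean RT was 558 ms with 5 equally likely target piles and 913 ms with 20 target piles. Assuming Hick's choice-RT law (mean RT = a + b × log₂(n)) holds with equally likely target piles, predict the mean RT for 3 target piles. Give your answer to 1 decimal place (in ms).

With log₂ n on the abscissa the relation is linear; from the two conditions:
  b = (913 − 558) / (log₂ 20 − log₂ 5) = 355 / (4.3219 − 2.3219) = 177.500 ms/bit
  a = 558 − 177.500 × 2.3219 = 145.858 ms
Then RT(3) = 145.858 + 177.500 × log₂ 3 = 145.858 + 177.500 × 1.5850 ≈ 427.189 ms.

427.2 ms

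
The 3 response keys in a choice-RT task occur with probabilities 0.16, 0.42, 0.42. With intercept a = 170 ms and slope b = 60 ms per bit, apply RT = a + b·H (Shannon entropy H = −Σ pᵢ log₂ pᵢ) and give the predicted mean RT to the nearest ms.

258 ms

Entropy contributions −pᵢ log₂ pᵢ: 0.4230, 0.5256, 0.5256; sum H = 1.4743 bits.
RT = a + bH = 170 + 60·1.4743 = 258.46 ms.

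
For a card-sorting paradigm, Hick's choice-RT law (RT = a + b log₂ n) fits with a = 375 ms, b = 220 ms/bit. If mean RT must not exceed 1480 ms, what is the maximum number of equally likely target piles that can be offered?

Information budget: (1480 − 375)/220 = 5.0227 bits, so n ≤ 2^5.0227 = 32.508 → at most 32.

32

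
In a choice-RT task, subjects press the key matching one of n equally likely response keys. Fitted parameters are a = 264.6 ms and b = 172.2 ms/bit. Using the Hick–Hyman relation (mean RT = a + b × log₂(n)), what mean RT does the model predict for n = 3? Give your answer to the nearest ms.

538 ms

log₂(3) = 1.5850 bits, so RT = 264.6 + 172.2 × 1.5850 ≈ 537.531 ms.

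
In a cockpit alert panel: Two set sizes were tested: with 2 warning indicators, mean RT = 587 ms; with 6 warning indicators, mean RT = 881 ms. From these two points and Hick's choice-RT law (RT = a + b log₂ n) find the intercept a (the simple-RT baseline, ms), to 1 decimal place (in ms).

401.5 ms

Slope: b = (881 − 587) / (log₂ 6 − log₂ 2) = 294/1.5850 = 185.493 ms/bit.
Intercept: a = 587 − 185.493·log₂(2) = 401.507 ms.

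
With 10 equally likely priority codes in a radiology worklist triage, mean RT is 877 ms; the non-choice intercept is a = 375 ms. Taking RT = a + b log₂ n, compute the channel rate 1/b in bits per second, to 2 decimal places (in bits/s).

Choice component = 877 − 375 = 502 ms over log₂(10) = 3.3219 bits.
b = 502 / 3.3219 = 151.117 ms/bit, so 1/b = 6.617 bits/s.

6.62 bits/s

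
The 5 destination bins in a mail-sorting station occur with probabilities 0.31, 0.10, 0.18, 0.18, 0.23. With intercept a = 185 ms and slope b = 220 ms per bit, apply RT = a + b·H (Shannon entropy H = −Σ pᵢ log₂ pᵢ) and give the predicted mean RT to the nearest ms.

677 ms

Entropy contributions −pᵢ log₂ pᵢ: 0.5238, 0.3322, 0.4453, 0.4453, 0.4877; sum H = 2.2343 bits.
RT = a + bH = 185 + 220·2.2343 = 676.54 ms.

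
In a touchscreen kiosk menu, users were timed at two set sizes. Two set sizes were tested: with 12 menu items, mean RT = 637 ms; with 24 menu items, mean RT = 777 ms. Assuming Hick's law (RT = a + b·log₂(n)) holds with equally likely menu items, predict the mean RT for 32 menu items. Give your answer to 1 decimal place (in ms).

835.1 ms

Solve the two-equation system in a and b:
  b = (777 − 637) / (log₂ 24 − log₂ 12) = 140 / (4.5850 − 3.5850) = 140.000 ms/bit
  a = 637 − 140.000 × 3.5850 = 135.105 ms
Then RT(32) = 135.105 + 140.000 × log₂ 32 = 135.105 + 140.000 × 5 ≈ 835.105 ms.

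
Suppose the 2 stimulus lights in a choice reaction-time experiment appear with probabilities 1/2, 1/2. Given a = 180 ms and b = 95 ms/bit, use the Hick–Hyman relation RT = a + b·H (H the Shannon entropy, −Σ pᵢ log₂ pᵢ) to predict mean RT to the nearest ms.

Each term −pᵢ log₂ pᵢ: 0.5·1 + 0.5·1; summed, H = 1.000 bits.
Mean RT = a + bH = 180 + 95·1.000 = 275.00 ms.

275 ms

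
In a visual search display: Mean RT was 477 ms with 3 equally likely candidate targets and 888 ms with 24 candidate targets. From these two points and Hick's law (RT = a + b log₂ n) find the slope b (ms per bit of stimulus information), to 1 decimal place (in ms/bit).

137.0 ms/bit

The slope on a log₂ axis is (888 − 477) / (4.5850 − 1.5850) = 137.000 ms/bit.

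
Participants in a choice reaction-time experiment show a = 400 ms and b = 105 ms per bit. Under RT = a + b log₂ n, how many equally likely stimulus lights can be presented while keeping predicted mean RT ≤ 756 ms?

10

105·log₂ n ≤ 756 − 400 = 356, giving log₂ n ≤ 3.3905 and n ≤ 10.487. The largest whole number is 10.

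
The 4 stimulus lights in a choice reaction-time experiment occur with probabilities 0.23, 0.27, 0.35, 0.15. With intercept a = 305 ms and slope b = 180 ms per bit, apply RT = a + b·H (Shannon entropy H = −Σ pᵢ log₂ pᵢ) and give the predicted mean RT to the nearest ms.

Entropy contributions −pᵢ log₂ pᵢ: 0.4877, 0.5100, 0.5301, 0.4105; sum H = 1.9383 bits.
RT = a + bH = 305 + 180·1.9383 = 653.90 ms.

654 ms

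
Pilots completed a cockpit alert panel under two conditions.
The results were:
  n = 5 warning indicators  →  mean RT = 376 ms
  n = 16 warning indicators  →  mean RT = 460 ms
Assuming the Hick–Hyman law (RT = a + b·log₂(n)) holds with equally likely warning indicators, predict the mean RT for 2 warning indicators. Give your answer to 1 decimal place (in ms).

RT is linear in log₂ n, so two points fix the line:
  b = (460 − 376) / (log₂ 16 − log₂ 5) = 84 / (4 − 2.3219) = 50.057 ms/bit
  a = 376 − 50.057 × 2.3219 = 259.770 ms
Then RT(2) = 259.770 + 50.057 × log₂ 2 = 259.770 + 50.057 × 1 ≈ 309.828 ms.

309.8 ms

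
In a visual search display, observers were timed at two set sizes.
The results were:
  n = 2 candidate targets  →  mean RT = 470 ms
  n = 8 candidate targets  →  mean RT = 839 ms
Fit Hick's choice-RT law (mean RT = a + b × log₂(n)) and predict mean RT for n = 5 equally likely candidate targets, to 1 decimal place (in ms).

713.9 ms

Fit slope and intercept:
  b = (839 − 470) / (log₂ 8 − log₂ 2) = 369 / (3 − 1) = 184.500 ms/bit
  a = 470 − 184.500 × 1 = 285.500 ms
Then RT(5) = 285.500 + 184.500 × log₂ 5 = 285.500 + 184.500 × 2.3219 ≈ 713.896 ms.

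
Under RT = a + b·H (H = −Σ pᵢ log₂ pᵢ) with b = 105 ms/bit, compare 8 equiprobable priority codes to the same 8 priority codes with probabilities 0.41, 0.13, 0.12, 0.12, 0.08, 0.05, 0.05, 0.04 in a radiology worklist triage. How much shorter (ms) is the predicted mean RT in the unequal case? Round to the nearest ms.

Equiprobable entropy H₀ = log₂ 8 = 3.0000 bits.
Skewed entropy H = −Σ pᵢ log₂ pᵢ = 2.5536 bits.
ΔRT = b·(H₀ − H) = 105 × 0.4464 = 46.87 ms.

47 ms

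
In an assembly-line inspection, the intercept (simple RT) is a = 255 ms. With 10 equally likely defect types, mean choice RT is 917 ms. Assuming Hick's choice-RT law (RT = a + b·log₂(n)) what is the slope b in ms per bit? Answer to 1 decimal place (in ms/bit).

log₂(10) = 3.3219 bits.
b = (RT − a)/log₂ n = (917 − 255) / 3.3219 = 199.282 ms/bit.

199.3 ms/bit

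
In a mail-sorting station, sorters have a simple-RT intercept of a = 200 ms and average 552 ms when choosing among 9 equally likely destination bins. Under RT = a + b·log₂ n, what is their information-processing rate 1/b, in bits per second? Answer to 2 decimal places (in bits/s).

Choice component = 552 − 200 = 352 ms over log₂(9) = 3.1699 bits.
b = 352 / 3.1699 = 111.044 ms/bit, so 1/b = 9.005 bits/s.

9.01 bits/s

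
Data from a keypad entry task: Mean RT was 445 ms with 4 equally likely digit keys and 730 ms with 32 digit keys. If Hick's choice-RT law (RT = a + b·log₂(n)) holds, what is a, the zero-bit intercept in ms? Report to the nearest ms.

Slope: b = (730 − 445) / (log₂ 32 − log₂ 4) = 285/3.0000 = 95 ms/bit.
a = RT₁ − b·log₂ n₁ = 445 − 95 × 2 = 255.000 ms.

255 ms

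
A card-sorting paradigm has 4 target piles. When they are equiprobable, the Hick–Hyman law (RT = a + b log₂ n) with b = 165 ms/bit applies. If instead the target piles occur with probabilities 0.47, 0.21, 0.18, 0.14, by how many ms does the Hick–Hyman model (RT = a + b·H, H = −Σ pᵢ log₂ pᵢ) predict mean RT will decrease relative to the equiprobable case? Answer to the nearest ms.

The RT saving is b·ΔH. Equiprobable H₀ = log₂(4) = 2.0000 bits; with the given probabilities H = 1.8272 bits.
b·(H₀ − H) = 165 × (2.0000 − 1.8272) = 28.51 ms.

29 ms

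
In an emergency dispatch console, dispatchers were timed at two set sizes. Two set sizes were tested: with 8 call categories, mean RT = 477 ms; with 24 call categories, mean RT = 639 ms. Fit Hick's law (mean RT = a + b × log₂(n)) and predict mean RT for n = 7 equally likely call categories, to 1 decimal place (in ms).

Solve the two-equation system in a and b:
  b = (639 − 477) / (log₂ 24 − log₂ 8) = 162 / (4.5850 − 3) = 102.211 ms/bit
  a = 477 − 102.211 × 3 = 170.368 ms
Then RT(7) = 170.368 + 102.211 × log₂ 7 = 170.368 + 102.211 × 2.8074 ≈ 457.310 ms.

457.3 ms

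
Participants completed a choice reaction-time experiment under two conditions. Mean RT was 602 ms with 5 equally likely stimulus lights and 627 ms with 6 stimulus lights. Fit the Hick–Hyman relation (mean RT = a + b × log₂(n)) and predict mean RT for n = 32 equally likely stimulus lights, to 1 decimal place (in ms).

856.5 ms

With log₂ n on the abscissa the relation is linear; from the two conditions:
  b = (627 − 602) / (log₂ 6 − log₂ 5) = 25 / (2.5850 − 2.3219) = 95.045 ms/bit
  a = 602 − 95.045 × 2.3219 = 381.313 ms
Then RT(32) = 381.313 + 95.045 × log₂ 32 = 381.313 + 95.045 × 5 ≈ 856.536 ms.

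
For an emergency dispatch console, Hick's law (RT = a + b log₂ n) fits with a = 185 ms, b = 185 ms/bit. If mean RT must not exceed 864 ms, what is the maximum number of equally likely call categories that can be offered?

12

Set 185 + 185·log₂ n ≤ 864 → log₂ n ≤ (864 − 185)/185 = 3.6703.
So n ≤ 2^3.6703 = 12.731; the largest integer n is 12.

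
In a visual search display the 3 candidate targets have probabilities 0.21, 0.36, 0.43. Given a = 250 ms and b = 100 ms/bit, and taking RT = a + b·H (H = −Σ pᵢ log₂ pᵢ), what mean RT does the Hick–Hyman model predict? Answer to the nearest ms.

H = 0.21·log₂(1/0.21) + 0.36·log₂(1/0.36) + 0.43·log₂(1/0.43) = 1.5270 bits.
RT = 250 + 100 × 1.5270 = 402.70 ms.

403 ms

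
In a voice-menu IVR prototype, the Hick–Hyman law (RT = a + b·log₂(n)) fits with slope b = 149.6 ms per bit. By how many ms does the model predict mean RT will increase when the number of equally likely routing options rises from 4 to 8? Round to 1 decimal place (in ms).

The intercept a cancels: ΔRT = b·(log₂ n₂ − log₂ n₁) = b·log₂(n₂/n₁).
log₂(8) − log₂(4) = log₂(8/4) = log₂(2) = 1.
ΔRT = 149.6 × 1.0000 = 149.600 ms.

149.6 ms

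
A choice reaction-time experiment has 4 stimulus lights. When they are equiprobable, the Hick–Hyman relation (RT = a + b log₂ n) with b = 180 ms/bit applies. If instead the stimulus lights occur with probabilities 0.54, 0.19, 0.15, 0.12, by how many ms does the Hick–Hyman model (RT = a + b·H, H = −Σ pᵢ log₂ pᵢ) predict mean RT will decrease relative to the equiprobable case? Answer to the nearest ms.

Equiprobable entropy H₀ = log₂ 4 = 2.0000 bits.
Skewed entropy H = −Σ pᵢ log₂ pᵢ = 1.7129 bits.
ΔRT = b·(H₀ − H) = 180 × 0.2871 = 51.68 ms.

52 ms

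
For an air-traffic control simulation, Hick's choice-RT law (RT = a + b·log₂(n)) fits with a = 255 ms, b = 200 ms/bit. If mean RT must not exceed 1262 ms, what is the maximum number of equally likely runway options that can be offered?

32

200·log₂ n ≤ 1262 − 255 = 1007, giving log₂ n ≤ 5.0350 and n ≤ 32.786. The largest whole number is 32.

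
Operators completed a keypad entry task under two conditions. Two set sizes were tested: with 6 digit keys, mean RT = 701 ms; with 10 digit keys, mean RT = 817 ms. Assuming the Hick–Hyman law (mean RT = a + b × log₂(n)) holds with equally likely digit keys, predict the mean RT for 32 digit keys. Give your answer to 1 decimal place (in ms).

Fit slope and intercept:
  b = (817 − 701) / (log₂ 10 − log₂ 6) = 116 / (3.3219 − 2.5850) = 157.402 ms/bit
  a = 701 − 157.402 × 2.5850 = 294.121 ms
Then RT(32) = 294.121 + 157.402 × log₂ 32 = 294.121 + 157.402 × 5 ≈ 1081.132 ms.

1081.1 ms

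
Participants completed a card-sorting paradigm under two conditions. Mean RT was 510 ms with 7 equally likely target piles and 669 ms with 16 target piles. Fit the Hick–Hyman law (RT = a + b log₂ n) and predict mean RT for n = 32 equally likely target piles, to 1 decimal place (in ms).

With log₂ n on the abscissa the relation is linear; from the two conditions:
  b = (669 − 510) / (log₂ 16 − log₂ 7) = 159 / (4 − 2.8074) = 133.317 ms/bit
  a = 510 − 133.317 × 2.8074 = 135.732 ms
Then RT(32) = 135.732 + 133.317 × log₂ 32 = 135.732 + 133.317 × 5 ≈ 802.317 ms.

802.3 ms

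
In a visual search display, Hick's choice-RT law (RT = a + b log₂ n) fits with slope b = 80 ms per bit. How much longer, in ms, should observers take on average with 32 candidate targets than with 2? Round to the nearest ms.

320 ms

Only the slope matters, since a is common to both: ΔRT = b·log₂(n₂/n₁).
log₂(32) − log₂(2) = log₂(32/2) = log₂(16) = 4.
ΔRT = 80 × 4.0000 = 320.000 ms.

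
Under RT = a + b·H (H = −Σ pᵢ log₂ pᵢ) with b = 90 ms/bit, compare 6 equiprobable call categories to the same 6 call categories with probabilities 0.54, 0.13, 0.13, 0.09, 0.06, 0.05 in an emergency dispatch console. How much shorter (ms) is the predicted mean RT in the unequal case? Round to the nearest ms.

The RT saving is b·ΔH. Equiprobable H₀ = log₂(6) = 2.5850 bits; with the given probabilities H = 2.0176 bits.
b·(H₀ − H) = 90 × (2.5850 − 2.0176) = 51.06 ms.

51 ms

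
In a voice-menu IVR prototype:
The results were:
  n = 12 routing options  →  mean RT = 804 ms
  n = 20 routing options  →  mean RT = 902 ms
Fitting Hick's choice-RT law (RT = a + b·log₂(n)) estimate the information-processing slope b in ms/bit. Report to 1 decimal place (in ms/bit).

133.0 ms/bit

b = (RT₂ − RT₁)/(log₂ n₂ − log₂ n₁) = (902 − 804)/(4.3219 − 3.5850) = 132.978 ms/bit.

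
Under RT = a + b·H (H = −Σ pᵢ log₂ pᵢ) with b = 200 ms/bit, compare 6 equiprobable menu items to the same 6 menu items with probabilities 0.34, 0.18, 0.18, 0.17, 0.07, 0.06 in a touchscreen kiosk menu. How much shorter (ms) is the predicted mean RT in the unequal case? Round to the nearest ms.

44 ms

The RT saving is b·ΔH. Equiprobable H₀ = log₂(6) = 2.5850 bits; with the given probabilities H = 2.3665 bits.
b·(H₀ − H) = 200 × (2.5850 − 2.3665) = 43.70 ms.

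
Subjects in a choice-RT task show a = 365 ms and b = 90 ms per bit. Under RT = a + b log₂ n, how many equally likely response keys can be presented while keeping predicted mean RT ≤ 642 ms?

Information budget: (642 − 365)/90 = 3.0778 bits, so n ≤ 2^3.0778 = 8.443 → at most 8.

8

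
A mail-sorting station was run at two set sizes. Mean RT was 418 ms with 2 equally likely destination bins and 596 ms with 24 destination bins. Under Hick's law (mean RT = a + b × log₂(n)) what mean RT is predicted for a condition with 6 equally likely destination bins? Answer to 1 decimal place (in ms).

With log₂ n on the abscissa the relation is linear; from the two conditions:
  b = (596 − 418) / (log₂ 24 − log₂ 2) = 178 / (4.5850 − 1) = 49.652 ms/bit
  a = 418 − 49.652 × 1 = 368.348 ms
Then RT(6) = 368.348 + 49.652 × log₂ 6 = 368.348 + 49.652 × 2.5850 ≈ 496.696 ms.

496.7 ms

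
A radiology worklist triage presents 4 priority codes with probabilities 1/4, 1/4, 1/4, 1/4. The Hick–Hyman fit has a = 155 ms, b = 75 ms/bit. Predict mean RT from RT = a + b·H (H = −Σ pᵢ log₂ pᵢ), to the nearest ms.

305 ms

H = −Σ pᵢ log₂ pᵢ = 0.25·2 + 0.25·2 + 0.25·2 + 0.25·2 = 2.000 bits.
RT = 155 + 75 × 2.000 = 305.00 ms.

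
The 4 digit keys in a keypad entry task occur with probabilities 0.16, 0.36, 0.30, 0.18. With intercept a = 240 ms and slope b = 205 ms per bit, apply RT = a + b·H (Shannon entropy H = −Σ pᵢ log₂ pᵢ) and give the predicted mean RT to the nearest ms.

H = 0.16·log₂(1/0.16) + 0.36·log₂(1/0.36) + 0.30·log₂(1/0.30) + 0.18·log₂(1/0.18) = 1.9200 bits.
RT = 240 + 205 × 1.9200 = 633.61 ms.

634 ms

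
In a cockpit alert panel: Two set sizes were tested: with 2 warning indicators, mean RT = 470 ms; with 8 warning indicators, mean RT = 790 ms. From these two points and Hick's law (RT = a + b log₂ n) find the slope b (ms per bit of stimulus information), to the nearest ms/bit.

160 ms/bit

Slope: b = (790 − 470) / (log₂ 8 − log₂ 2) = 320/2.0000 = 160 ms/bit.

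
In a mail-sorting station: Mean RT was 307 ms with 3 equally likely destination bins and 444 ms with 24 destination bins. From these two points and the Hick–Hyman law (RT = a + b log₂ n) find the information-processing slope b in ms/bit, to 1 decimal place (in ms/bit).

Slope: b = (444 − 307) / (log₂ 24 − log₂ 3) = 137/3.0000 = 45.667 ms/bit.

45.7 ms/bit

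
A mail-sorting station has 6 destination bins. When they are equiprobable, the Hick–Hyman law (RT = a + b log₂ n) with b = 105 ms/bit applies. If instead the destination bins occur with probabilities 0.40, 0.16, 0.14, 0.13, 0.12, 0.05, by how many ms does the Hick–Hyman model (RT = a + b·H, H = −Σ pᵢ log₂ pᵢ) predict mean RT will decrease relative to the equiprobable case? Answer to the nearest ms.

Equiprobable entropy H₀ = log₂ 6 = 2.5850 bits.
Skewed entropy H = −Σ pᵢ log₂ pᵢ = 2.3147 bits.
ΔRT = b·(H₀ − H) = 105 × 0.2703 = 28.38 ms.

28 ms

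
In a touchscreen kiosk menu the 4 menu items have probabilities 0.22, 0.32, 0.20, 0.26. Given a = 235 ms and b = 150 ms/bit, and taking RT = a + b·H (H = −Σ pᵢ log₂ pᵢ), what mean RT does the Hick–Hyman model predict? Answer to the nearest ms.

531 ms

Entropy contributions −pᵢ log₂ pᵢ: 0.4806, 0.5260, 0.4644, 0.5053; sum H = 1.9763 bits.
RT = a + bH = 235 + 150·1.9763 = 531.44 ms.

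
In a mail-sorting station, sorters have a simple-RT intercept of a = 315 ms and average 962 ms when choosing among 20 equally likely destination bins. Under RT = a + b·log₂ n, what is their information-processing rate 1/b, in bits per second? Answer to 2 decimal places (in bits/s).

Choice component = 962 − 315 = 647 ms over log₂(20) = 4.3219 bits.
b = 647 / 4.3219 = 149.702 ms/bit, so 1/b = 6.680 bits/s.

6.68 bits/s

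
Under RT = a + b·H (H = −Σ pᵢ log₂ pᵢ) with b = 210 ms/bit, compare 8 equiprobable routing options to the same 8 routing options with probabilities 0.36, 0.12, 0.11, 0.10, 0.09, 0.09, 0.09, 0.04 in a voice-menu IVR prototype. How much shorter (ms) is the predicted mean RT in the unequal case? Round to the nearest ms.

62 ms

Equiprobable entropy H₀ = log₂ 8 = 3.0000 bits.
Skewed entropy H = −Σ pᵢ log₂ pᵢ = 2.7039 bits.
ΔRT = b·(H₀ − H) = 210 × 0.2961 = 62.19 ms.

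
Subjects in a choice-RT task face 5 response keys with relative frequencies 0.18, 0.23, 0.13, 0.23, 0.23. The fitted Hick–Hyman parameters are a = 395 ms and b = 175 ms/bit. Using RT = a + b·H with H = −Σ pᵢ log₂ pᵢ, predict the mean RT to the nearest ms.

796 ms

Entropy contributions −pᵢ log₂ pᵢ: 0.4453, 0.4877, 0.3826, 0.4877, 0.4877; sum H = 2.2910 bits.
RT = a + bH = 395 + 175·2.2910 = 795.92 ms.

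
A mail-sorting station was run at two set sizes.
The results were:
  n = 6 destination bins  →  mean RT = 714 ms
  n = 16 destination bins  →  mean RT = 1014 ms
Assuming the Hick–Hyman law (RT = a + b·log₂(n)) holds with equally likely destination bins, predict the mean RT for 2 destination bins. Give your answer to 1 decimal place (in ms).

RT is linear in log₂ n, so two points fix the line:
  b = (1014 − 714) / (log₂ 16 − log₂ 6) = 300 / (4 − 2.5850) = 212.009 ms/bit
  a = 714 − 212.009 × 2.5850 = 165.966 ms
Then RT(2) = 165.966 + 212.009 × log₂ 2 = 165.966 + 212.009 × 1 ≈ 377.974 ms.

378.0 ms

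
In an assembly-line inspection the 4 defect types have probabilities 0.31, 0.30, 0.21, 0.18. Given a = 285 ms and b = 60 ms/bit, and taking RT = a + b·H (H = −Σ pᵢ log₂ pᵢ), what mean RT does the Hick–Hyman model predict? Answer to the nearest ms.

403 ms

Entropy contributions −pᵢ log₂ pᵢ: 0.5238, 0.5211, 0.4728, 0.4453; sum H = 1.9630 bits.
RT = a + bH = 285 + 60·1.9630 = 402.78 ms.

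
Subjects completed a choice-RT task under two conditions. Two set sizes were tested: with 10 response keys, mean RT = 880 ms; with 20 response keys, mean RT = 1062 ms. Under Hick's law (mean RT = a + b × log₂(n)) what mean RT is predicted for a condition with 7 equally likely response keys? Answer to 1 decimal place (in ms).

786.3 ms

With log₂ n on the abscissa the relation is linear; from the two conditions:
  b = (1062 − 880) / (log₂ 20 − log₂ 10) = 182 / (4.3219 − 3.3219) = 182.000 ms/bit
  a = 880 − 182.000 × 3.3219 = 275.409 ms
Then RT(7) = 275.409 + 182.000 × log₂ 7 = 275.409 + 182.000 × 2.8074 ≈ 786.348 ms.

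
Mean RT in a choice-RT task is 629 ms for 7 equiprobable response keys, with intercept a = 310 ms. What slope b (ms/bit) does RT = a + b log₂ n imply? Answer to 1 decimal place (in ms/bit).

113.6 ms/bit

7 alternatives carry log₂ 7 = 2.8074 bits; the choice cost is 629 − 310 = 319 ms, so b = 319/2.8074 = 113.630 ms/bit.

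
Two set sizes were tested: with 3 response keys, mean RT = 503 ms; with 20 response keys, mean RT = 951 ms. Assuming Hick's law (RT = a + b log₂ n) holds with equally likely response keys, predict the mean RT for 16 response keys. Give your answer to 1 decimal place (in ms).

898.3 ms

Solve the two-equation system in a and b:
  b = (951 − 503) / (log₂ 20 − log₂ 3) = 448 / (4.3219 − 1.5850) = 163.685 ms/bit
  a = 503 − 163.685 × 1.5850 = 243.566 ms
Then RT(16) = 243.566 + 163.685 × log₂ 16 = 243.566 + 163.685 × 4 ≈ 898.305 ms.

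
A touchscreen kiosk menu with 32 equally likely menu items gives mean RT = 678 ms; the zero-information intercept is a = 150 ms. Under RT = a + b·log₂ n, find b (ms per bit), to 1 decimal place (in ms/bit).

105.6 ms/bit

log₂(32) = 5 bits.
b = (RT − a)/log₂ n = (678 − 150) / 5 = 105.600 ms/bit.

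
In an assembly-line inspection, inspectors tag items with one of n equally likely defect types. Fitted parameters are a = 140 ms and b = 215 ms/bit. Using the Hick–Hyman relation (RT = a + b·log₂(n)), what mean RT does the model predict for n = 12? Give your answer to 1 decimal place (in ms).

log₂(12) = 3.5850 bits, so RT = 140 + 215 × 3.5850 ≈ 910.767 ms.

910.8 ms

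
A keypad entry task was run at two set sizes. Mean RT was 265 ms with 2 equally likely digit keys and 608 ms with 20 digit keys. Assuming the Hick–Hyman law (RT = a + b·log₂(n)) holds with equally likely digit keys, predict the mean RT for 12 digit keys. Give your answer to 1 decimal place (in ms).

With log₂ n on the abscissa the relation is linear; from the two conditions:
  b = (608 − 265) / (log₂ 20 − log₂ 2) = 343 / (4.3219 − 1) = 103.253 ms/bit
  a = 265 − 103.253 × 1 = 161.747 ms
Then RT(12) = 161.747 + 103.253 × log₂ 12 = 161.747 + 103.253 × 3.5850 ≈ 531.906 ms.

531.9 ms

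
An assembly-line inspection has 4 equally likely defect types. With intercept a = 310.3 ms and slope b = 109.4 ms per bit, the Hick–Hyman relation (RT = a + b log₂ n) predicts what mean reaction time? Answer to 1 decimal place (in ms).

log₂(4) = 2 bits, so RT = 310.3 + 109.4 × 2 ≈ 529.100 ms.

529.1 ms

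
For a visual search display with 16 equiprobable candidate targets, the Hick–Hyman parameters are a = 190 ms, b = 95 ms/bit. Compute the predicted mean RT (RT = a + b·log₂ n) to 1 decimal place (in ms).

570.0 ms

log₂(16) = 4 bits, so RT = 190 + 95 × 4 ≈ 570.000 ms.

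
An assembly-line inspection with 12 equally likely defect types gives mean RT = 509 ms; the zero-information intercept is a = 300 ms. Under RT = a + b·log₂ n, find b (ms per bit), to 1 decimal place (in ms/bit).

12 alternatives carry log₂ 12 = 3.5850 bits; the choice cost is 509 − 300 = 209 ms, so b = 209/3.5850 = 58.299 ms/bit.

58.3 ms/bit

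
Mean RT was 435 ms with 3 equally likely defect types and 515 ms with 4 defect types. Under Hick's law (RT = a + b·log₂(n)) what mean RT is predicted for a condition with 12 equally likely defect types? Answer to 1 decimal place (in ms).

820.5 ms

Fit slope and intercept:
  b = (515 − 435) / (log₂ 4 − log₂ 3) = 80 / (2 − 1.5850) = 192.754 ms/bit
  a = 435 − 192.754 × 1.5850 = 129.493 ms
Then RT(12) = 129.493 + 192.754 × log₂ 12 = 129.493 + 192.754 × 3.5850 ≈ 820.507 ms.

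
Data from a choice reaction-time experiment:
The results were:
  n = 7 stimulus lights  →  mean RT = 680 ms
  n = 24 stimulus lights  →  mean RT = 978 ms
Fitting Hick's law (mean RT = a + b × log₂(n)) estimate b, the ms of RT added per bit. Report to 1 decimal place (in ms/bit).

The slope on a log₂ axis is (978 − 680) / (4.5850 − 2.8074) = 167.641 ms/bit.

167.6 ms/bit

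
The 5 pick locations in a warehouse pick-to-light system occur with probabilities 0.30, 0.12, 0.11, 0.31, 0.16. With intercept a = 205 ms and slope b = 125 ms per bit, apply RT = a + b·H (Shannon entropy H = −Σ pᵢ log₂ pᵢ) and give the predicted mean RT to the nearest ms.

478 ms

H = 0.30·log₂(1/0.30) + 0.12·log₂(1/0.12) + 0.11·log₂(1/0.11) + 0.31·log₂(1/0.31) + 0.16·log₂(1/0.16) = 2.1853 bits.
RT = 205 + 125 × 2.1853 = 478.16 ms.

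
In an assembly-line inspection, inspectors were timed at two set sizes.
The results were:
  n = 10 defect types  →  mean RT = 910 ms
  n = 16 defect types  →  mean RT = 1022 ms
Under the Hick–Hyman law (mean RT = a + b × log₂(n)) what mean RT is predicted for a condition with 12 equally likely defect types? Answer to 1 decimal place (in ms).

953.4 ms

With log₂ n on the abscissa the relation is linear; from the two conditions:
  b = (1022 − 910) / (log₂ 16 − log₂ 10) = 112 / (4 − 3.3219) = 165.174 ms/bit
  a = 910 − 165.174 × 3.3219 = 361.303 ms
Then RT(12) = 361.303 + 165.174 × log₂ 12 = 361.303 + 165.174 × 3.5850 ≈ 953.447 ms.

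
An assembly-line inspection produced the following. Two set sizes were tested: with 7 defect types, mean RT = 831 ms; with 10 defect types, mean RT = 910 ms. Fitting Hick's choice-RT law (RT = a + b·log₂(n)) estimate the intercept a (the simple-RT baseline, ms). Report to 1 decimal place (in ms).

400.0 ms

Slope: b = (910 − 831) / (log₂ 10 − log₂ 7) = 79/0.5146 = 153.525 ms/bit.
a = RT₁ − b·log₂ n₁ = 831 − 153.525 × 2.8074 = 400.000 ms.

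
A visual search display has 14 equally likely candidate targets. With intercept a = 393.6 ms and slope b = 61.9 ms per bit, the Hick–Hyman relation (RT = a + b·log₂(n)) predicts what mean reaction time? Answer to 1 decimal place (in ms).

log₂(14) = 3.8074 bits, so RT = 393.6 + 61.9 × 3.8074 ≈ 629.275 ms.

629.3 ms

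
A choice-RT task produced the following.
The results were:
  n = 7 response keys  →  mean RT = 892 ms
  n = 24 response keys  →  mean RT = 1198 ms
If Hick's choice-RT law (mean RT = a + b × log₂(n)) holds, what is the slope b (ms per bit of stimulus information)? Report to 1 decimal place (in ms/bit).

172.1 ms/bit

The slope on a log₂ axis is (1198 − 892) / (4.5850 − 2.8074) = 172.141 ms/bit.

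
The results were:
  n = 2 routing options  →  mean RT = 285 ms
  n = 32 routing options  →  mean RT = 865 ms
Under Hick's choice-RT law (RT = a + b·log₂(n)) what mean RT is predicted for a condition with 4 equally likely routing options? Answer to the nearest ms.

430 ms

RT is linear in log₂ n, so two points fix the line:
  b = (865 − 285) / (log₂ 32 − log₂ 2) = 580 / (5 − 1) = 145 ms/bit
  a = 285 − 145 × 1 = 140 ms
Then RT(4) = 140 + 145 × log₂ 4 = 140 + 145 × 2 ≈ 430.000 ms.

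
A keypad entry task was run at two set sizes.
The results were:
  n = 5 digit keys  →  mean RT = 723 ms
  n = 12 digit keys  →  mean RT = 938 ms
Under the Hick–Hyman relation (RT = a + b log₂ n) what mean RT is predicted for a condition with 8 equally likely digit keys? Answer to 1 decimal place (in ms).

838.4 ms

Fit slope and intercept:
  b = (938 − 723) / (log₂ 12 − log₂ 5) = 215 / (3.5850 − 2.3219) = 170.225 ms/bit
  a = 723 − 170.225 × 2.3219 = 327.750 ms
Then RT(8) = 327.750 + 170.225 × log₂ 8 = 327.750 + 170.225 × 3 ≈ 838.425 ms.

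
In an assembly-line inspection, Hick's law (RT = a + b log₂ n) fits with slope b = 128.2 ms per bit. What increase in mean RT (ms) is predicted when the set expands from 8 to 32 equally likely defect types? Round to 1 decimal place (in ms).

The intercept a cancels: ΔRT = b·(log₂ n₂ − log₂ n₁) = b·log₂(n₂/n₁).
log₂(32) − log₂(8) = log₂(32/8) = log₂(4) = 2.
ΔRT = 128.2 × 2.0000 = 256.400 ms.

256.4 ms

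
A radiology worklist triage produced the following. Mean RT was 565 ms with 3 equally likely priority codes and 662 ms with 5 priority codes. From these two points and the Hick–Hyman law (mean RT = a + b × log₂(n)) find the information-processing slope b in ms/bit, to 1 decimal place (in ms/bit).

131.6 ms/bit

b = (RT₂ − RT₁)/(log₂ n₂ − log₂ n₁) = (662 − 565)/(2.3219 − 1.5850) = 131.621 ms/bit.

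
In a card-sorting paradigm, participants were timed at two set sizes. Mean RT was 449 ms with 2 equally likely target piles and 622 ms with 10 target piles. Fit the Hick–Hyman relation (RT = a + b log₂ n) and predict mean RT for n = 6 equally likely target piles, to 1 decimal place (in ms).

Fit slope and intercept:
  b = (622 − 449) / (log₂ 10 − log₂ 2) = 173 / (3.3219 − 1) = 74.507 ms/bit
  a = 449 − 74.507 × 1 = 374.493 ms
Then RT(6) = 374.493 + 74.507 × log₂ 6 = 374.493 + 74.507 × 2.5850 ≈ 567.091 ms.

567.1 ms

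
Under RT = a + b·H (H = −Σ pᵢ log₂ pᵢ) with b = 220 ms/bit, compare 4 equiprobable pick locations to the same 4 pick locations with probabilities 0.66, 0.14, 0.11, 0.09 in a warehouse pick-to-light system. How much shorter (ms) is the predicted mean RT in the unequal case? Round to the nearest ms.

120 ms

The RT saving is b·ΔH. Equiprobable H₀ = log₂(4) = 2.0000 bits; with the given probabilities H = 1.4557 bits.
b·(H₀ − H) = 220 × (2.0000 − 1.4557) = 119.75 ms.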